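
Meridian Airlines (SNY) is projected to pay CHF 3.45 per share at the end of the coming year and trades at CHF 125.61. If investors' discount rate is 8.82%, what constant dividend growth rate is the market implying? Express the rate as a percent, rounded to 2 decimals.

6.07%

From P₀ = D₁/(r − g), the implied growth is g = r − D₁/P₀.
g = 0.0882 − 3.45/125.61 = 0.0882 − 0.02747 = 0.06073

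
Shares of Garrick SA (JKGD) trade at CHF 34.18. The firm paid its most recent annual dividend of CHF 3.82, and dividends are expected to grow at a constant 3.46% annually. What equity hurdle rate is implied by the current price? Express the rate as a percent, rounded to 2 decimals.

Rearranging the constant-growth DDM: r = D₁/P₀ + g.
D₁ = 3.82 × (1 + 0.0346) = 3.9522.
r = 3.9522 / 34.18 + 0.0346 = 0.11563 + 0.0346 = 0.15023

15.02%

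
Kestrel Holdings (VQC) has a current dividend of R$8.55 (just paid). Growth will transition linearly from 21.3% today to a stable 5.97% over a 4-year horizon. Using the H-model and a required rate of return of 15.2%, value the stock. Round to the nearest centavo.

R$126.56

H-model: P₀ = D₀[(1+g_L) + H(g_S−g_L)]/(r−g_L), with H = 4/2 = 2.
P₀ = 8.55 × [(1+0.0597) + 2×(0.213−0.0597)] / (0.152−0.0597)
   = 8.55 × 1.3663 / 0.0923 = 126.5641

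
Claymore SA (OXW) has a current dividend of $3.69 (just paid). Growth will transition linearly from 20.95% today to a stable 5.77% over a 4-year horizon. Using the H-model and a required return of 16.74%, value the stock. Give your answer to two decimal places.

H-model: P₀ = D₀[(1+g_L) + H(g_S−g_L)]/(r−g_L), with H = 4/2 = 2.
P₀ = 3.69 × [(1+0.0577) + 2×(0.2095−0.0577)] / (0.1674−0.0577)
   = 3.69 × 1.3613 / 0.1097 = 45.7903

$45.79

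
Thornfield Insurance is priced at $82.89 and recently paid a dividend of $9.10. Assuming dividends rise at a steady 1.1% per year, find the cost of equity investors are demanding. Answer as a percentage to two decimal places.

Rearranging the constant-growth DDM: r = D₁/P₀ + g.
D₁ = 9.10 × (1 + 0.011) = 9.2001.
r = 9.2001 / 82.89 + 0.011 = 0.11099 + 0.011 = 0.12199

12.20%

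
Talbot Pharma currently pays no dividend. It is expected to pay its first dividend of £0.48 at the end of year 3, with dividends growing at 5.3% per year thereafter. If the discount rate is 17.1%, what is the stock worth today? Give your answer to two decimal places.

Deferred-dividend DDM. At t=2 the remaining stream is a growing perpetuity with first payment D_3 = 0.48.
V_2 = D_3/(r−g) = 0.48/(0.171−0.053) = 4.0678
P₀ = V_2/(1+r)^2 = 4.0678/(1+0.171)^2 = 2.9665

£2.97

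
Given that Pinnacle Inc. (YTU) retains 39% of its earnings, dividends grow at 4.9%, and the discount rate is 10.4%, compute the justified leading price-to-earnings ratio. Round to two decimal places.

11.09

Payout ratio b = 1 − 0.39 = 0.61.
Justified leading P/E = b/(r−g) = 0.61/(0.104−0.049) = 11.0909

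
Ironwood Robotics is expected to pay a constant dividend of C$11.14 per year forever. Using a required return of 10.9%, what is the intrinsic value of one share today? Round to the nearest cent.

Zero-growth DDM (perpetuity): P₀ = D/r = 11.14 / 0.109 = 102.2018

C$102.20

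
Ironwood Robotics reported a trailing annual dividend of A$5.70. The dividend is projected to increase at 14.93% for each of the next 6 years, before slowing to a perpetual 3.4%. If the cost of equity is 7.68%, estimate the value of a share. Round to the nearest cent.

A$246.81

Two-stage DDM. Project D₁…D_6 at 0.1493, terminal growth 0.034, discount at r = 0.0768.
D_1 = 6.5510
D_2 = 7.5291
D_3 = 8.6532
D_4 = 9.9451
D_5 = 11.4299
D_6 = 13.1364
Terminal value at t=6: TV = D_7/(r−g) = 13.5830/(0.0768−0.034) = 317.3599
P₀ = 6.5510/(1+0.0768)^1 + 7.5291/(1+0.0768)^2 + 8.6532/(1+0.0768)^3 + 9.9451/(1+0.0768)^4 + 11.4299/(1+0.0768)^5 + 13.1364/(1+0.0768)^6 + 317.3599/(1+0.0768)^6 = 246.8102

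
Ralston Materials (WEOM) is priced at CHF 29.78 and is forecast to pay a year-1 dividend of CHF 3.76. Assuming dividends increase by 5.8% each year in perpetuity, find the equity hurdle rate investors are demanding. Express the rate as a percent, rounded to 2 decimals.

Rearranging the constant-growth DDM: r = D₁/P₀ + g.
r = 3.7600 / 29.78 + 0.058 = 0.12626 + 0.058 = 0.18426

18.43%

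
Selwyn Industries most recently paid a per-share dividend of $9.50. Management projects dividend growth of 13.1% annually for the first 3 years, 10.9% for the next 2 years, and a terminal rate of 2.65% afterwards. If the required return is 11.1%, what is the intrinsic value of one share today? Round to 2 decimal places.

Three-stage DDM. Project D₁…D_5; terminal Gordon value at t=5 with g = 0.0265; discount at r = 0.111.
D_1 = 10.7445
D_2 = 12.1520
D_3 = 13.7439
D_4 = 15.2420
D_5 = 16.9034
TV_5 = 17.3514/(0.111−0.0265) = 205.3415
P₀ = Σ Dₜ/(1+r)ᵗ + TV_5/(1+r)^5 = 170.8418

$170.84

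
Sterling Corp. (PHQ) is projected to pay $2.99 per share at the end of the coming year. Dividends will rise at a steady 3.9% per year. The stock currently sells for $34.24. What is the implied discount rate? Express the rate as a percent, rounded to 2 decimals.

Rearranging the constant-growth DDM: r = D₁/P₀ + g.
r = 2.9900 / 34.24 + 0.039 = 0.08732 + 0.039 = 0.12632

12.63%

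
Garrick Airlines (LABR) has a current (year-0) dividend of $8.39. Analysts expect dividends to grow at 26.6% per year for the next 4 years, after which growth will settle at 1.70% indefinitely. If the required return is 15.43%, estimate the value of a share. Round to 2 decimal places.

Two-stage DDM. Project D₁…D_4 at 0.266, terminal growth 0.017, discount at r = 0.1543.
D_1 = 10.6217
D_2 = 13.4471
D_3 = 17.0241
D_4 = 21.5525
Terminal value at t=4: TV = D_5/(r−g) = 21.9188/(0.1543−0.017) = 159.6420
P₀ = 10.6217/(1+0.1543)^1 + 13.4471/(1+0.1543)^2 + 17.0241/(1+0.1543)^3 + 21.5525/(1+0.1543)^4 + 159.6420/(1+0.1543)^4 = 132.4266

$132.43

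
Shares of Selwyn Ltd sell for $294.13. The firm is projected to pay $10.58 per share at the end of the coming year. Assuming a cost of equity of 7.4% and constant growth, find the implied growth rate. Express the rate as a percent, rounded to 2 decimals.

3.80%

From P₀ = D₁/(r − g), the implied growth is g = r − D₁/P₀.
g = 0.074 − 10.58/294.13 = 0.074 − 0.03597 = 0.03803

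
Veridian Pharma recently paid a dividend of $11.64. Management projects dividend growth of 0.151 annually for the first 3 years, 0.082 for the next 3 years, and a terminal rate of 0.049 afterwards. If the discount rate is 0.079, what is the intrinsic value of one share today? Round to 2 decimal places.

Three-stage DDM. Project D₁…D_6; terminal Gordon value at t=6 with g = 0.049; discount at r = 0.079.
D_1 = 13.3976
D_2 = 15.4207
D_3 = 17.7492
D_4 = 19.2046
D_5 = 20.7794
D_6 = 22.4833
TV_6 = 23.5850/(0.079−0.049) = 786.1673
P₀ = Σ Dₜ/(1+r)ᵗ + TV_6/(1+r)^6 = 580.5946

$580.59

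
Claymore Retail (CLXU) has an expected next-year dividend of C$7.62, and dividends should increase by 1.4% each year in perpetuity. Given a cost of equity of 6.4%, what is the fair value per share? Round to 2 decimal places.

C$152.40

Gordon growth model: P₀ = D₁/(r − g), with D₁ = 7.62 given directly.
P₀ = 7.6200 / (0.064 − 0.014) = 7.6200 / 0.05 = 152.4000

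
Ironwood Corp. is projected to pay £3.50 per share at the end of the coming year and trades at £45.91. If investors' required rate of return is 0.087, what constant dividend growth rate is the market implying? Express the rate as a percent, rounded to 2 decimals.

From P₀ = D₁/(r − g), the implied growth is g = r − D₁/P₀.
g = 0.087 − 3.50/45.91 = 0.087 − 0.07624 = 0.01076

1.08%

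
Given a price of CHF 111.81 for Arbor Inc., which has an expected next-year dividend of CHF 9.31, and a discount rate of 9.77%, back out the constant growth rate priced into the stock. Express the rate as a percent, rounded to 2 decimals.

From P₀ = D₁/(r − g), the implied growth is g = r − D₁/P₀.
g = 0.0977 − 9.31/111.81 = 0.0977 − 0.08327 = 0.01443

1.44%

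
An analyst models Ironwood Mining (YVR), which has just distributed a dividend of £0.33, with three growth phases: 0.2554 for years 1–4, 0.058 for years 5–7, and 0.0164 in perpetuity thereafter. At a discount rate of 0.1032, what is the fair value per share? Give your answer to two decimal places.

Three-stage DDM. Project D₁…D_7; terminal Gordon value at t=7 with g = 0.0164; discount at r = 0.1032.
D_1 = 0.4143
D_2 = 0.5201
D_3 = 0.6529
D_4 = 0.8197
D_5 = 0.8672
D_6 = 0.9175
D_7 = 0.9707
TV_7 = 0.9867/(0.1032−0.0164) = 11.3670
P₀ = Σ Dₜ/(1+r)ᵗ + TV_7/(1+r)^7 = 9.0860

£9.09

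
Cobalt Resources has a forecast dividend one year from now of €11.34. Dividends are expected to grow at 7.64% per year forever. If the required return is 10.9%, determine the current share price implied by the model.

Gordon growth model: P₀ = D₁/(r − g), with D₁ = 11.34 given directly.
P₀ = 11.3400 / (0.109 − 0.0764) = 11.3400 / 0.0326 = 347.8528

€347.85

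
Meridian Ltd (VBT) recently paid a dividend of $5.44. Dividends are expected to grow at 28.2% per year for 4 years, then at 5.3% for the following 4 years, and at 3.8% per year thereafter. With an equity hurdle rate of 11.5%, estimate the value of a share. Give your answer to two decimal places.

Three-stage DDM. Project D₁…D_8; terminal Gordon value at t=8 with g = 0.038; discount at r = 0.115.
D_1 = 6.9741
D_2 = 8.9408
D_3 = 11.4621
D_4 = 14.6944
D_5 = 15.4732
D_6 = 16.2933
D_7 = 17.1568
D_8 = 18.0661
TV_8 = 18.7526/(0.115−0.038) = 243.5405
P₀ = Σ Dₜ/(1+r)ᵗ + TV_8/(1+r)^8 = 166.1968

$166.20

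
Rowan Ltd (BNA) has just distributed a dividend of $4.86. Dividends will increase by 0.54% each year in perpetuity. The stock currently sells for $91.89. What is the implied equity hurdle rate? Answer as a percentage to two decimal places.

Rearranging the constant-growth DDM: r = D₁/P₀ + g.
D₁ = 4.86 × (1 + 0.0054) = 4.8862.
r = 4.8862 / 91.89 + 0.0054 = 0.05317 + 0.0054 = 0.05857

5.86%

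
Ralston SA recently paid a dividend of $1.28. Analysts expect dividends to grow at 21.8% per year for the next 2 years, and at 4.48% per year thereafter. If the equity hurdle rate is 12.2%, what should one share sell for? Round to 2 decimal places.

$23.31

Two-stage DDM. Project D₁…D_2 at 0.218, terminal growth 0.0448, discount at r = 0.122.
D_1 = 1.5590
D_2 = 1.8989
Terminal value at t=2: TV = D_3/(r−g) = 1.9840/(0.122−0.0448) = 25.6992
P₀ = 1.5590/(1+0.122)^1 + 1.8989/(1+0.122)^2 + 25.6992/(1+0.122)^2 = 23.3122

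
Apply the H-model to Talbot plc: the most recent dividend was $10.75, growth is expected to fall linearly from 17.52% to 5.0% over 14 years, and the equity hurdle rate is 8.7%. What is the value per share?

H-model: P₀ = D₀[(1+g_L) + H(g_S−g_L)]/(r−g_L), with H = 14/2 = 7.
P₀ = 10.75 × [(1+0.05) + 7×(0.1752−0.05)] / (0.087−0.05)
   = 10.75 × 1.9264 / 0.037 = 559.6973

$559.70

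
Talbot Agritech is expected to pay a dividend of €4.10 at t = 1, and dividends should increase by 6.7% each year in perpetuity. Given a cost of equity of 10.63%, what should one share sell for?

€104.33

Gordon growth model: P₀ = D₁/(r − g), with D₁ = 4.10 given directly.
P₀ = 4.1000 / (0.1063 − 0.067) = 4.1000 / 0.0393 = 104.3257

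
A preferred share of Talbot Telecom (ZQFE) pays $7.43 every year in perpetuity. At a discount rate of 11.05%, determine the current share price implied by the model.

Zero-growth DDM (perpetuity): P₀ = D/r = 7.43 / 0.1105 = 67.2398

$67.24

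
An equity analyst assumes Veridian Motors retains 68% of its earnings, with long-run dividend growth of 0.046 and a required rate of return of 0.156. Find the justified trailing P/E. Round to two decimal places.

Payout ratio b = 1 − 0.68 = 0.32.
Justified trailing P/E = b(1+g)/(r−g) = 0.32×(1+0.046)/(0.156−0.046) = 3.0429

3.04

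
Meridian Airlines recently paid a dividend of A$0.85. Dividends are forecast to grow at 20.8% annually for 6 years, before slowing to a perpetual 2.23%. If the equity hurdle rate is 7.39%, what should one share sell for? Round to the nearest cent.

Two-stage DDM. Project D₁…D_6 at 0.208, terminal growth 0.0223, discount at r = 0.0739.
D_1 = 1.0268
D_2 = 1.2404
D_3 = 1.4984
D_4 = 1.8100
D_5 = 2.1865
D_6 = 2.6413
Terminal value at t=6: TV = D_7/(r−g) = 2.7002/(0.0739−0.0223) = 52.3298
P₀ = 1.0268/(1+0.0739)^1 + 1.2404/(1+0.0739)^2 + 1.4984/(1+0.0739)^3 + 1.8100/(1+0.0739)^4 + 2.1865/(1+0.0739)^5 + 2.6413/(1+0.0739)^6 + 52.3298/(1+0.0739)^6 = 41.9719

A$41.97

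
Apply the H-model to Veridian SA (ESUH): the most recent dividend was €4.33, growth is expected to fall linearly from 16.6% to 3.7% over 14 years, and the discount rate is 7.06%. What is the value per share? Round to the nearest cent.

H-model: P₀ = D₀[(1+g_L) + H(g_S−g_L)]/(r−g_L), with H = 14/2 = 7.
P₀ = 4.33 × [(1+0.037) + 7×(0.166−0.037)] / (0.0706−0.037)
   = 4.33 × 1.9400 / 0.0336 = 250.0060

€250.01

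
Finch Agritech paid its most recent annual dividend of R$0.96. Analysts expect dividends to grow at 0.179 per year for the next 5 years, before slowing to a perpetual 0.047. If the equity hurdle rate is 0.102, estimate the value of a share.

Two-stage DDM. Project D₁…D_5 at 0.179, terminal growth 0.047, discount at r = 0.102.
D_1 = 1.1318
D_2 = 1.3344
D_3 = 1.5733
D_4 = 1.8549
D_5 = 2.1870
Terminal value at t=5: TV = D_6/(r−g) = 2.2897/(0.102−0.047) = 41.6317
P₀ = 1.1318/(1+0.102)^1 + 1.3344/(1+0.102)^2 + 1.5733/(1+0.102)^3 + 1.8549/(1+0.102)^4 + 2.1870/(1+0.102)^5 + 41.6317/(1+0.102)^5 = 31.5213

R$31.52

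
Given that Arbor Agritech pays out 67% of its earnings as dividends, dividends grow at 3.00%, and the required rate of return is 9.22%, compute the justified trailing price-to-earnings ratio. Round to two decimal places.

Justified trailing P/E = b(1+g)/(r−g) = 0.67×(1+0.03)/(0.0922−0.03) = 11.0949

11.09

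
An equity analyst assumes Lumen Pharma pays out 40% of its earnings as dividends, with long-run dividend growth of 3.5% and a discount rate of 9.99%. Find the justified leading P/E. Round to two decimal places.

6.16

Justified leading P/E = b/(r−g) = 0.40/(0.0999−0.035) = 6.1633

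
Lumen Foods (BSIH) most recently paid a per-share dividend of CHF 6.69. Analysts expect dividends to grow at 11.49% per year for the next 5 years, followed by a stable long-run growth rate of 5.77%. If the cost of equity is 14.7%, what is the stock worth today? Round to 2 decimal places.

Two-stage DDM. Project D₁…D_5 at 0.1149, terminal growth 0.0577, discount at r = 0.147.
D_1 = 7.4587
D_2 = 8.3157
D_3 = 9.2712
D_4 = 10.3364
D_5 = 11.5241
Terminal value at t=5: TV = D_6/(r−g) = 12.1890/(0.147−0.0577) = 136.4950
P₀ = 7.4587/(1+0.147)^1 + 8.3157/(1+0.147)^2 + 9.2712/(1+0.147)^3 + 10.3364/(1+0.147)^4 + 11.5241/(1+0.147)^5 + 136.4950/(1+0.147)^5 = 99.4985

CHF 99.50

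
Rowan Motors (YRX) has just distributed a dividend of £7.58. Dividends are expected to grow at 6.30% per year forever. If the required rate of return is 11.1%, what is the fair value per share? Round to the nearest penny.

£167.87

Gordon growth model: P₀ = D₁/(r − g). D₁ = 7.58 × (1 + 0.063) = 8.0575.
P₀ = 8.0575 / (0.111 − 0.063) = 8.0575 / 0.048 = 167.8654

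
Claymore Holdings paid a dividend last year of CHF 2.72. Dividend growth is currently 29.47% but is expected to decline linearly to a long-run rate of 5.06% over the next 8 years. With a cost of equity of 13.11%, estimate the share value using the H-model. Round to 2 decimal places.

CHF 68.49

H-model: P₀ = D₀[(1+g_L) + H(g_S−g_L)]/(r−g_L), with H = 8/2 = 4.
P₀ = 2.72 × [(1+0.0506) + 4×(0.2947−0.0506)] / (0.1311−0.0506)
   = 2.72 × 2.0270 / 0.0805 = 68.4899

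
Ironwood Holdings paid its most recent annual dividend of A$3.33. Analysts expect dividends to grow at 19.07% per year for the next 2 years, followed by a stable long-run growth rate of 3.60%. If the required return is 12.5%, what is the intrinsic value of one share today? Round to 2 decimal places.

A$50.68

Two-stage DDM. Project D₁…D_2 at 0.1907, terminal growth 0.036, discount at r = 0.125.
D_1 = 3.9650
D_2 = 4.7212
Terminal value at t=2: TV = D_3/(r−g) = 4.8911/(0.125−0.036) = 54.9565
P₀ = 3.9650/(1+0.125)^1 + 4.7212/(1+0.125)^2 + 54.9565/(1+0.125)^2 = 50.6772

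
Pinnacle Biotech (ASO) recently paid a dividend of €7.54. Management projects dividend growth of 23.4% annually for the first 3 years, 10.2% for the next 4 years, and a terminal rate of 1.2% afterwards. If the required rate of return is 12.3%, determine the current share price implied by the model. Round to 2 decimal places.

€150.15

Three-stage DDM. Project D₁…D_7; terminal Gordon value at t=7 with g = 0.012; discount at r = 0.123.
D_1 = 9.3044
D_2 = 11.4816
D_3 = 14.1683
D_4 = 15.6134
D_5 = 17.2060
D_6 = 18.9610
D_7 = 20.8950
TV_7 = 21.1458/(0.123−0.012) = 190.5025
P₀ = Σ Dₜ/(1+r)ᵗ + TV_7/(1+r)^7 = 150.1489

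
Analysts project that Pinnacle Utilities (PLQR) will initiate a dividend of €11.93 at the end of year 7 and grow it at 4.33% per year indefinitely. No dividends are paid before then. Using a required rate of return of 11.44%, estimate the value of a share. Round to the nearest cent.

€87.60

Deferred-dividend DDM. At t=6 the remaining stream is a growing perpetuity with first payment D_7 = 11.93.
V_6 = D_7/(r−g) = 11.93/(0.1144−0.0433) = 167.7918
P₀ = V_6/(1+r)^6 = 167.7918/(1+0.1144)^6 = 87.6041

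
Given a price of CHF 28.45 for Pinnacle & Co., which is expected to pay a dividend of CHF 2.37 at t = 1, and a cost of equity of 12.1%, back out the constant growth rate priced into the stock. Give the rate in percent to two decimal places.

3.77%

From P₀ = D₁/(r − g), the implied growth is g = r − D₁/P₀.
g = 0.121 − 2.37/28.45 = 0.121 − 0.08330 = 0.03770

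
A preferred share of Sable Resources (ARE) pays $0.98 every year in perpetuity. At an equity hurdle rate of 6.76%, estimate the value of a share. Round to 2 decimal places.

Zero-growth DDM (perpetuity): P₀ = D/r = 0.98 / 0.0676 = 14.4970

$14.50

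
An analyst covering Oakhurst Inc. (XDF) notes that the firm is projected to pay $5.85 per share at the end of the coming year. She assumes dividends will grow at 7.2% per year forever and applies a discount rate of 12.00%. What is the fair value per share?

$121.88

Gordon growth model: P₀ = D₁/(r − g), with D₁ = 5.85 given directly.
P₀ = 5.8500 / (0.12 − 0.072) = 5.8500 / 0.048 = 121.8750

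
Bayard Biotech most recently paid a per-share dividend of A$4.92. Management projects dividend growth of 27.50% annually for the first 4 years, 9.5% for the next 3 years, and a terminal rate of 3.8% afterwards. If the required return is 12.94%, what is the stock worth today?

Three-stage DDM. Project D₁…D_7; terminal Gordon value at t=7 with g = 0.038; discount at r = 0.1294.
D_1 = 6.2730
D_2 = 7.9981
D_3 = 10.1975
D_4 = 13.0019
D_5 = 14.2370
D_6 = 15.5896
D_7 = 17.0706
TV_7 = 17.7193/(0.1294−0.038) = 193.8650
P₀ = Σ Dₜ/(1+r)ᵗ + TV_7/(1+r)^7 = 132.1486

A$132.15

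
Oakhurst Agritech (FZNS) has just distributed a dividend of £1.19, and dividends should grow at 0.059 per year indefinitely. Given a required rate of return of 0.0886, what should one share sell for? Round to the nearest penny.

Gordon growth model: P₀ = D₁/(r − g). D₁ = 1.19 × (1 + 0.059) = 1.2602.
P₀ = 1.2602 / (0.0886 − 0.059) = 1.2602 / 0.0296 = 42.5747

£42.57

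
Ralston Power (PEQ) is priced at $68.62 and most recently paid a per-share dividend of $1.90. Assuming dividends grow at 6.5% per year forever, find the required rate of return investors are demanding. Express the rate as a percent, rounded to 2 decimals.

Rearranging the constant-growth DDM: r = D₁/P₀ + g.
D₁ = 1.90 × (1 + 0.065) = 2.0235.
r = 2.0235 / 68.62 + 0.065 = 0.02949 + 0.065 = 0.09449

9.45%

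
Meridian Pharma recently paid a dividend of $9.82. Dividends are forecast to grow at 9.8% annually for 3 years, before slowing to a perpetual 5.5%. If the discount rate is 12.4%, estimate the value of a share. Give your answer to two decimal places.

$168.08

Two-stage DDM. Project D₁…D_3 at 0.098, terminal growth 0.055, discount at r = 0.124.
D_1 = 10.7824
D_2 = 11.8390
D_3 = 12.9993
Terminal value at t=3: TV = D_4/(r−g) = 13.7142/(0.124−0.055) = 198.7567
P₀ = 10.7824/(1+0.124)^1 + 11.8390/(1+0.124)^2 + 12.9993/(1+0.124)^3 + 198.7567/(1+0.124)^3 = 168.0841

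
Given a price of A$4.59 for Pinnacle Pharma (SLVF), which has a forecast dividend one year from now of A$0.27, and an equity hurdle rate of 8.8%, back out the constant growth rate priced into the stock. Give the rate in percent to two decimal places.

From P₀ = D₁/(r − g), the implied growth is g = r − D₁/P₀.
g = 0.088 − 0.27/4.59 = 0.088 − 0.05882 = 0.02918

2.92%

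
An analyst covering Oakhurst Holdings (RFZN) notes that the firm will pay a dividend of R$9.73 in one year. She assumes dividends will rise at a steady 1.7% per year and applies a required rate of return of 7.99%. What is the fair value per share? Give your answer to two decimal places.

R$154.69

Gordon growth model: P₀ = D₁/(r − g), with D₁ = 9.73 given directly.
P₀ = 9.7300 / (0.0799 − 0.017) = 9.7300 / 0.0629 = 154.6900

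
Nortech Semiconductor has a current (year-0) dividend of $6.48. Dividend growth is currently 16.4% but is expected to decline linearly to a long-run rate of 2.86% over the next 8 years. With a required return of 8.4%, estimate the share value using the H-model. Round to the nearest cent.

H-model: P₀ = D₀[(1+g_L) + H(g_S−g_L)]/(r−g_L), with H = 8/2 = 4.
P₀ = 6.48 × [(1+0.0286) + 4×(0.164−0.0286)] / (0.084−0.0286)
   = 6.48 × 1.5702 / 0.0554 = 183.6624

$183.66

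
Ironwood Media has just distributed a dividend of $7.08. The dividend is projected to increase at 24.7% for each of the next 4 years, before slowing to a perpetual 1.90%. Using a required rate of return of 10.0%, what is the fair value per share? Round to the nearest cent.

Two-stage DDM. Project D₁…D_4 at 0.247, terminal growth 0.019, discount at r = 0.1.
D_1 = 8.8288
D_2 = 11.0095
D_3 = 13.7288
D_4 = 17.1198
Terminal value at t=4: TV = D_5/(r−g) = 17.4451/(0.1−0.019) = 215.3715
P₀ = 8.8288/(1+0.1)^1 + 11.0095/(1+0.1)^2 + 13.7288/(1+0.1)^3 + 17.1198/(1+0.1)^4 + 215.3715/(1+0.1)^4 = 186.2342

$186.23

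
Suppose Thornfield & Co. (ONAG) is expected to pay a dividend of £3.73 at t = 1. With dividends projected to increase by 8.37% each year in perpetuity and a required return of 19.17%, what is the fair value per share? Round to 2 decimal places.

£34.54

Gordon growth model: P₀ = D₁/(r − g), with D₁ = 3.73 given directly.
P₀ = 3.7300 / (0.1917 − 0.0837) = 3.7300 / 0.108 = 34.5370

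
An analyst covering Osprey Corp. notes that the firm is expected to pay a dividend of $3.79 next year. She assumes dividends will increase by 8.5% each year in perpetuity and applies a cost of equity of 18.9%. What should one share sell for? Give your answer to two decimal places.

Gordon growth model: P₀ = D₁/(r − g), with D₁ = 3.79 given directly.
P₀ = 3.7900 / (0.189 − 0.085) = 3.7900 / 0.104 = 36.4423

$36.44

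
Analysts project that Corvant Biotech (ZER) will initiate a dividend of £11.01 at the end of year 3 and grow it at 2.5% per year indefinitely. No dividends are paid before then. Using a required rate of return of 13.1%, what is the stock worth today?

£81.20

Deferred-dividend DDM. At t=2 the remaining stream is a growing perpetuity with first payment D_3 = 11.01.
V_2 = D_3/(r−g) = 11.01/(0.131−0.025) = 103.8679
P₀ = V_2/(1+r)^2 = 103.8679/(1+0.131)^2 = 81.2000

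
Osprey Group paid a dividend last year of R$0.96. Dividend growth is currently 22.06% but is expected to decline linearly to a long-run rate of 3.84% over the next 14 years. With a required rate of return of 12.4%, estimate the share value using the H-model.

R$25.95

H-model: P₀ = D₀[(1+g_L) + H(g_S−g_L)]/(r−g_L), with H = 14/2 = 7.
P₀ = 0.96 × [(1+0.0384) + 7×(0.2206−0.0384)] / (0.124−0.0384)
   = 0.96 × 2.3138 / 0.0856 = 25.9492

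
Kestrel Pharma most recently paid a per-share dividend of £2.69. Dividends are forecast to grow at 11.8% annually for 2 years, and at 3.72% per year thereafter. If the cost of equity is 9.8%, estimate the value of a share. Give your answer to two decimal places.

Two-stage DDM. Project D₁…D_2 at 0.118, terminal growth 0.0372, discount at r = 0.098.
D_1 = 3.0074
D_2 = 3.3623
Terminal value at t=2: TV = D_3/(r−g) = 3.4874/(0.098−0.0372) = 57.3581
P₀ = 3.0074/(1+0.098)^1 + 3.3623/(1+0.098)^2 + 57.3581/(1+0.098)^2 = 53.1041

£53.10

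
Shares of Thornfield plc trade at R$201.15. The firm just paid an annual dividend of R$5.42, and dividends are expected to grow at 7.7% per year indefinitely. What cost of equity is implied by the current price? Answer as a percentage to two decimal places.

Rearranging the constant-growth DDM: r = D₁/P₀ + g.
D₁ = 5.42 × (1 + 0.077) = 5.8373.
r = 5.8373 / 201.15 + 0.077 = 0.02902 + 0.077 = 0.10602

10.60%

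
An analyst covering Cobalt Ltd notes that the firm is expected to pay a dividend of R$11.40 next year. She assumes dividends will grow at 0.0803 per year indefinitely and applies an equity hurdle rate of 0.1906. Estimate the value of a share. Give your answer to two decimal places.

Gordon growth model: P₀ = D₁/(r − g), with D₁ = 11.40 given directly.
P₀ = 11.4000 / (0.1906 − 0.0803) = 11.4000 / 0.1103 = 103.3545

R$103.35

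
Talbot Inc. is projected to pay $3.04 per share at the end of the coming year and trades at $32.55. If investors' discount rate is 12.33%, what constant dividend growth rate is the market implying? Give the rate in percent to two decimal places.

From P₀ = D₁/(r − g), the implied growth is g = r − D₁/P₀.
g = 0.1233 − 3.04/32.55 = 0.1233 − 0.09339 = 0.02991

2.99%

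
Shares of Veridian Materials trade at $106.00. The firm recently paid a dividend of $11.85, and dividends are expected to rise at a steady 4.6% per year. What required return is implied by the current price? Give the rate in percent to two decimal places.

Rearranging the constant-growth DDM: r = D₁/P₀ + g.
D₁ = 11.85 × (1 + 0.046) = 12.3951.
r = 12.3951 / 106.00 + 0.046 = 0.11693 + 0.046 = 0.16293

16.29%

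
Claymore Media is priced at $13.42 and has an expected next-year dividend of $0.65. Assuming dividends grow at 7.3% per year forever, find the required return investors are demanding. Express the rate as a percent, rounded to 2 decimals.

12.14%

Rearranging the constant-growth DDM: r = D₁/P₀ + g.
r = 0.6500 / 13.42 + 0.073 = 0.04844 + 0.073 = 0.12144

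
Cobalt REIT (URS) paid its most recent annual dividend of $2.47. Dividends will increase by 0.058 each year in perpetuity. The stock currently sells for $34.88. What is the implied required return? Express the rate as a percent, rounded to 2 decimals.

Rearranging the constant-growth DDM: r = D₁/P₀ + g.
D₁ = 2.47 × (1 + 0.058) = 2.6133.
r = 2.6133 / 34.88 + 0.058 = 0.07492 + 0.058 = 0.13292

13.29%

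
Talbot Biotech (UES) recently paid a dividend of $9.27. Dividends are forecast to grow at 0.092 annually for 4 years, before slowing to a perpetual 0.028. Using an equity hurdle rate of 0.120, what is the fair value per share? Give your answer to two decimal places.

Two-stage DDM. Project D₁…D_4 at 0.092, terminal growth 0.028, discount at r = 0.12.
D_1 = 10.1228
D_2 = 11.0541
D_3 = 12.0711
D_4 = 13.1817
Terminal value at t=4: TV = D_5/(r−g) = 13.5508/(0.12−0.028) = 147.2908
P₀ = 10.1228/(1+0.12)^1 + 11.0541/(1+0.12)^2 + 12.0711/(1+0.12)^3 + 13.1817/(1+0.12)^4 + 147.2908/(1+0.12)^4 = 128.4257

$128.43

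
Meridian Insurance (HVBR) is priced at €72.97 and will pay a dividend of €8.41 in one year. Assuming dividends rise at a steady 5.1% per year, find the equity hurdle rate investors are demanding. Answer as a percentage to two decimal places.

Rearranging the constant-growth DDM: r = D₁/P₀ + g.
r = 8.4100 / 72.97 + 0.051 = 0.11525 + 0.051 = 0.16625

16.63%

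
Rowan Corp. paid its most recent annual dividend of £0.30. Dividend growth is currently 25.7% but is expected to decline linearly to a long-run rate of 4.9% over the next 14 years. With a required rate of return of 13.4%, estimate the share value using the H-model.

£8.84

H-model: P₀ = D₀[(1+g_L) + H(g_S−g_L)]/(r−g_L), with H = 14/2 = 7.
P₀ = 0.30 × [(1+0.049) + 7×(0.257−0.049)] / (0.134−0.049)
   = 0.30 × 2.5050 / 0.085 = 8.8412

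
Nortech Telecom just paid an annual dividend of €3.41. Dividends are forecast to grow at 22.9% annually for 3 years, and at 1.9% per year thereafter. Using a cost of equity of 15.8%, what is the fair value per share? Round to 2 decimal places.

Two-stage DDM. Project D₁…D_3 at 0.229, terminal growth 0.019, discount at r = 0.158.
D_1 = 4.1909
D_2 = 5.1506
D_3 = 6.3301
Terminal value at t=3: TV = D_4/(r−g) = 6.4504/(0.158−0.019) = 46.4055
P₀ = 4.1909/(1+0.158)^1 + 5.1506/(1+0.158)^2 + 6.3301/(1+0.158)^3 + 46.4055/(1+0.158)^3 = 41.4209

€41.42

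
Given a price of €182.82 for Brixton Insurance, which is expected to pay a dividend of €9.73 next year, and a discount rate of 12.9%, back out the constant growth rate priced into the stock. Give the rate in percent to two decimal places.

From P₀ = D₁/(r − g), the implied growth is g = r − D₁/P₀.
g = 0.129 − 9.73/182.82 = 0.129 − 0.05322 = 0.07578

7.58%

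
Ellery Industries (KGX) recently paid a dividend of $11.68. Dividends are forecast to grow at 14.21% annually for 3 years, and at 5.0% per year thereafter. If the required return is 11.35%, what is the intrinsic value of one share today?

$245.27

Two-stage DDM. Project D₁…D_3 at 0.1421, terminal growth 0.05, discount at r = 0.1135.
D_1 = 13.3397
D_2 = 15.2353
D_3 = 17.4002
Terminal value at t=3: TV = D_4/(r−g) = 18.2703/(0.1135−0.05) = 287.7205
P₀ = 13.3397/(1+0.1135)^1 + 15.2353/(1+0.1135)^2 + 17.4002/(1+0.1135)^3 + 287.7205/(1+0.1135)^3 = 245.2722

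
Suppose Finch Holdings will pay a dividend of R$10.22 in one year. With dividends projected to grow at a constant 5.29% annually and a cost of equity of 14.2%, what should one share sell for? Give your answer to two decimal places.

R$114.70

Gordon growth model: P₀ = D₁/(r − g), with D₁ = 10.22 given directly.
P₀ = 10.2200 / (0.142 − 0.0529) = 10.2200 / 0.0891 = 114.7026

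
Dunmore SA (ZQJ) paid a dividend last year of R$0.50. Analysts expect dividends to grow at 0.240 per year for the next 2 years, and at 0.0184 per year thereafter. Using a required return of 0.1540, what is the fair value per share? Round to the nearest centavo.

R$5.45

Two-stage DDM. Project D₁…D_2 at 0.24, terminal growth 0.0184, discount at r = 0.154.
D_1 = 0.6200
D_2 = 0.7688
Terminal value at t=2: TV = D_3/(r−g) = 0.7829/(0.154−0.0184) = 5.7739
P₀ = 0.6200/(1+0.154)^1 + 0.7688/(1+0.154)^2 + 5.7739/(1+0.154)^2 = 5.4503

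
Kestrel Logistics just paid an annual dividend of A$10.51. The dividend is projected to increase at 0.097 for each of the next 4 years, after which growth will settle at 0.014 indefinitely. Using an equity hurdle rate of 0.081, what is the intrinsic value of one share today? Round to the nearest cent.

A$212.31

Two-stage DDM. Project D₁…D_4 at 0.097, terminal growth 0.014, discount at r = 0.081.
D_1 = 11.5295
D_2 = 12.6478
D_3 = 13.8747
D_4 = 15.2205
Terminal value at t=4: TV = D_5/(r−g) = 15.4336/(0.081−0.014) = 230.3522
P₀ = 11.5295/(1+0.081)^1 + 12.6478/(1+0.081)^2 + 13.8747/(1+0.081)^3 + 15.2205/(1+0.081)^4 + 230.3522/(1+0.081)^4 = 212.3089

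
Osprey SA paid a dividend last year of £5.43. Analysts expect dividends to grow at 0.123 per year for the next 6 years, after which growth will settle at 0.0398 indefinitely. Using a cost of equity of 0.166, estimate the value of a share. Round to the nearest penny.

£64.33

Two-stage DDM. Project D₁…D_6 at 0.123, terminal growth 0.0398, discount at r = 0.166.
D_1 = 6.0979
D_2 = 6.8479
D_3 = 7.6902
D_4 = 8.6361
D_5 = 9.6984
D_6 = 10.8913
Terminal value at t=6: TV = D_7/(r−g) = 11.3247/(0.166−0.0398) = 89.7364
P₀ = 6.0979/(1+0.166)^1 + 6.8479/(1+0.166)^2 + 7.6902/(1+0.166)^3 + 8.6361/(1+0.166)^4 + 9.6984/(1+0.166)^5 + 10.8913/(1+0.166)^6 + 89.7364/(1+0.166)^6 = 64.3329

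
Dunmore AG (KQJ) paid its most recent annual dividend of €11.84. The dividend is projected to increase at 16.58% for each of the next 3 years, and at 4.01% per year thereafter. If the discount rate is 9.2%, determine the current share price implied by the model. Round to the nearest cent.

Two-stage DDM. Project D₁…D_3 at 0.1658, terminal growth 0.0401, discount at r = 0.092.
D_1 = 13.8031
D_2 = 16.0916
D_3 = 18.7596
Terminal value at t=3: TV = D_4/(r−g) = 19.5119/(0.092−0.0401) = 375.9513
P₀ = 13.8031/(1+0.092)^1 + 16.0916/(1+0.092)^2 + 18.7596/(1+0.092)^3 + 375.9513/(1+0.092)^3 = 329.2523

€329.25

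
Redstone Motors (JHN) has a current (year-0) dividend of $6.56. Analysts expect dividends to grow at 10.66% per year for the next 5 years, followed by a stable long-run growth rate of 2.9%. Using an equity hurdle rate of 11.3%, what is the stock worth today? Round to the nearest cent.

$110.31

Two-stage DDM. Project D₁…D_5 at 0.1066, terminal growth 0.029, discount at r = 0.113.
D_1 = 7.2593
D_2 = 8.0331
D_3 = 8.8895
D_4 = 9.8371
D_5 = 10.8857
Terminal value at t=5: TV = D_6/(r−g) = 11.2014/(0.113−0.029) = 133.3501
P₀ = 7.2593/(1+0.113)^1 + 8.0331/(1+0.113)^2 + 8.8895/(1+0.113)^3 + 9.8371/(1+0.113)^4 + 10.8857/(1+0.113)^5 + 133.3501/(1+0.113)^5 = 110.3145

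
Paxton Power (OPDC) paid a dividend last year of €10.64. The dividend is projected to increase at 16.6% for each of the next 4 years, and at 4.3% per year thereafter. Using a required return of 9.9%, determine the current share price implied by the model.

€300.55

Two-stage DDM. Project D₁…D_4 at 0.166, terminal growth 0.043, discount at r = 0.099.
D_1 = 12.4062
D_2 = 14.4657
D_3 = 16.8670
D_4 = 19.6669
Terminal value at t=4: TV = D_5/(r−g) = 20.5126/(0.099−0.043) = 366.2959
P₀ = 12.4062/(1+0.099)^1 + 14.4657/(1+0.099)^2 + 16.8670/(1+0.099)^3 + 19.6669/(1+0.099)^4 + 366.2959/(1+0.099)^4 = 300.5512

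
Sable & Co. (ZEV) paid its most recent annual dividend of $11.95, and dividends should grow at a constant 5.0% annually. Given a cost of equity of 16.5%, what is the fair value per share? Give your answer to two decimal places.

$109.11

Gordon growth model: P₀ = D₁/(r − g). D₁ = 11.95 × (1 + 0.05) = 12.5475.
P₀ = 12.5475 / (0.165 − 0.05) = 12.5475 / 0.115 = 109.1087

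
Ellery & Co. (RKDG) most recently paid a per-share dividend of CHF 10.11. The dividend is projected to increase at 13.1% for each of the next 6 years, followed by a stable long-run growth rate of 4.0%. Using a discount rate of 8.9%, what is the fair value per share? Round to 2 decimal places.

Two-stage DDM. Project D₁…D_6 at 0.131, terminal growth 0.04, discount at r = 0.089.
D_1 = 11.4344
D_2 = 12.9323
D_3 = 14.6265
D_4 = 16.5425
D_5 = 18.7096
D_6 = 21.1605
Terminal value at t=6: TV = D_7/(r−g) = 22.0070/(0.089−0.04) = 449.1217
P₀ = 11.4344/(1+0.089)^1 + 12.9323/(1+0.089)^2 + 14.6265/(1+0.089)^3 + 16.5425/(1+0.089)^4 + 18.7096/(1+0.089)^5 + 21.1605/(1+0.089)^6 + 449.1217/(1+0.089)^6 = 338.6708

CHF 338.67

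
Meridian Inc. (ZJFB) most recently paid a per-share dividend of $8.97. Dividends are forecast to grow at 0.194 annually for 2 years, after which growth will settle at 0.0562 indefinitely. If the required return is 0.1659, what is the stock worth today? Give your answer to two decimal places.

Two-stage DDM. Project D₁…D_2 at 0.194, terminal growth 0.0562, discount at r = 0.1659.
D_1 = 10.7102
D_2 = 12.7880
Terminal value at t=2: TV = D_3/(r−g) = 13.5066/(0.1659−0.0562) = 123.1234
P₀ = 10.7102/(1+0.1659)^1 + 12.7880/(1+0.1659)^2 + 123.1234/(1+0.1659)^2 = 109.1708

$109.17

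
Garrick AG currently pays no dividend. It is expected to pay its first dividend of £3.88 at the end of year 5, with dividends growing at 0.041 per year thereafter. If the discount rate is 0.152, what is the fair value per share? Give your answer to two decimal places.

£19.85

Deferred-dividend DDM. At t=4 the remaining stream is a growing perpetuity with first payment D_5 = 3.88.
V_4 = D_5/(r−g) = 3.88/(0.152−0.041) = 34.9550
P₀ = V_4/(1+r)^4 = 34.9550/(1+0.152)^4 = 19.8472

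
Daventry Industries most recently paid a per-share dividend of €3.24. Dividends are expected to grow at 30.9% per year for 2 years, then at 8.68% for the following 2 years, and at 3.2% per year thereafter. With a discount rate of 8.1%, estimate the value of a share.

Three-stage DDM. Project D₁…D_4; terminal Gordon value at t=4 with g = 0.032; discount at r = 0.081.
D_1 = 4.2412
D_2 = 5.5517
D_3 = 6.0336
D_4 = 6.5573
TV_4 = 6.7671/(0.081−0.032) = 138.1043
P₀ = Σ Dₜ/(1+r)ᵗ + TV_4/(1+r)^4 = 119.3883

€119.39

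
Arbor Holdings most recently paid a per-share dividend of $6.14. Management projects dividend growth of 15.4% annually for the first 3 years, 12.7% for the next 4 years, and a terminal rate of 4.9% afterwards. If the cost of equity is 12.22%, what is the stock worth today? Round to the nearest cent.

$143.81

Three-stage DDM. Project D₁…D_7; terminal Gordon value at t=7 with g = 0.049; discount at r = 0.1222.
D_1 = 7.0856
D_2 = 8.1767
D_3 = 9.4360
D_4 = 10.6343
D_5 = 11.9849
D_6 = 13.5070
D_7 = 15.2223
TV_7 = 15.9682/(0.1222−0.049) = 218.1453
P₀ = Σ Dₜ/(1+r)ᵗ + TV_7/(1+r)^7 = 143.8099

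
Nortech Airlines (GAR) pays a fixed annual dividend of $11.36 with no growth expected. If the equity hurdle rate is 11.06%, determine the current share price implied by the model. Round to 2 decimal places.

Zero-growth DDM (perpetuity): P₀ = D/r = 11.36 / 0.1106 = 102.7125

$102.71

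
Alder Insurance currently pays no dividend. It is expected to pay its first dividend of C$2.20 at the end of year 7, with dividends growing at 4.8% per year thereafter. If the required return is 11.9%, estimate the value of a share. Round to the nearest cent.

C$15.78

Deferred-dividend DDM. At t=6 the remaining stream is a growing perpetuity with first payment D_7 = 2.20.
V_6 = D_7/(r−g) = 2.20/(0.119−0.048) = 30.9859
P₀ = V_6/(1+r)^6 = 30.9859/(1+0.119)^6 = 15.7828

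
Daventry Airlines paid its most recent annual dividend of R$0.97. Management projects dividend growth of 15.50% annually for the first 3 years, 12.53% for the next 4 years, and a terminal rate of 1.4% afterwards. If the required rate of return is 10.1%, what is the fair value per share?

R$22.18

Three-stage DDM. Project D₁…D_7; terminal Gordon value at t=7 with g = 0.014; discount at r = 0.101.
D_1 = 1.1203
D_2 = 1.2940
D_3 = 1.4946
D_4 = 1.6818
D_5 = 1.8926
D_6 = 2.1297
D_7 = 2.3966
TV_7 = 2.4301/(0.101−0.014) = 27.9325
P₀ = Σ Dₜ/(1+r)ᵗ + TV_7/(1+r)^7 = 22.1798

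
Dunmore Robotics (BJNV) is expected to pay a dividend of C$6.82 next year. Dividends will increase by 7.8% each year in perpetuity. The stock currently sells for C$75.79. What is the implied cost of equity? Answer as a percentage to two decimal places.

16.80%

Rearranging the constant-growth DDM: r = D₁/P₀ + g.
r = 6.8200 / 75.79 + 0.078 = 0.08999 + 0.078 = 0.16799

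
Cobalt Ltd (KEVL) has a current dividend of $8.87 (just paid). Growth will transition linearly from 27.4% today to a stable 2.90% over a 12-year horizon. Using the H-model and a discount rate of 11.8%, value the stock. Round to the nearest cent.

H-model: P₀ = D₀[(1+g_L) + H(g_S−g_L)]/(r−g_L), with H = 12/2 = 6.
P₀ = 8.87 × [(1+0.029) + 6×(0.274−0.029)] / (0.118−0.029)
   = 8.87 × 2.4990 / 0.089 = 249.0576

$249.06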